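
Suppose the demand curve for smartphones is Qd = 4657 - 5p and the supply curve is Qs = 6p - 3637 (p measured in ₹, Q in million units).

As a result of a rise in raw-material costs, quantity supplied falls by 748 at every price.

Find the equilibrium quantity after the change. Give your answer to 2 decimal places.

Initially, 4657 - 5p = 6p - 3637, so 8294 = 11p and p = 754, Q = 887.
The new curves are Qd = 4657 - 5p (demand) and Qs = 6p - 4385 (supply).
Clearing the new market: 4657 - 5p = 6p - 4385, so p = 822 and Q = 547.

547.00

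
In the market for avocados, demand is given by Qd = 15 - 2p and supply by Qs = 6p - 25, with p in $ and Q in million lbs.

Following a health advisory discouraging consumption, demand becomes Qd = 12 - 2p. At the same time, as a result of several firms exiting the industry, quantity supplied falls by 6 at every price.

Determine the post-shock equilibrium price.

Initially, 15 - 2p = 6p - 25, so 40 = 8p and p = 5, Q = 5.
The shock moves the curves to Qd = 12 - 2p and Qs = 6p - 31.
Clearing the new market: 12 - 2p = 6p - 31, so p = 5.375 and Q = 1.25.

5.375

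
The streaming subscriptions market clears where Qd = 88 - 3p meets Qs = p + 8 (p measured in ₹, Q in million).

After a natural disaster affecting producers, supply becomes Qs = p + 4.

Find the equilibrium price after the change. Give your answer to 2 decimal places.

Before the shock: 88 - 3p = p + 8 ⇒ 80 = 4p ⇒ p = 20, Q = 28.
After the shift, demand is Qd = 88 - 3p and supply is Qs = p + 4.
New equilibrium: 88 - 3p = p + 4 ⇒ 84 = 4p ⇒ p = 21, Q = 25.

21.00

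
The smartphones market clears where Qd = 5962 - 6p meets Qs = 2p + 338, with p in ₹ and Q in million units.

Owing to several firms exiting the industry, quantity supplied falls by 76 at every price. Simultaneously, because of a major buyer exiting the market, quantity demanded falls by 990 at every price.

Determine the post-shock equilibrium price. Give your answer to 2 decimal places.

588.75

Initially, 5962 - 6p = 2p + 338, so 5624 = 8p and p = 703, Q = 1744.
The shock moves the curves to Qd = 4972 - 6p and Qs = 2p + 262.
Setting them equal: 4972 - 6p = 2p + 262 → 4710 = 8p, so p = 588.75 and Q = 1439.5.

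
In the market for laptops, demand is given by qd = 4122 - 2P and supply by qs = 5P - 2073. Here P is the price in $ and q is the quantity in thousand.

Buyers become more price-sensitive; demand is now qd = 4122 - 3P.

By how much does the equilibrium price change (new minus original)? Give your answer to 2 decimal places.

Solve the original market: 4122 - 2P = 5P - 2073, hence P = 885 and q = 2352.
The shock moves the curves to qd = 4122 - 3P and qs = 5P - 2073.
Equate the new curves: 4122 - 3P = 5P - 2073, giving 6195 = 8P, P = 774.375, q = 1798.875.
ΔP = 774.375 − 885 = -110.63.

-110.63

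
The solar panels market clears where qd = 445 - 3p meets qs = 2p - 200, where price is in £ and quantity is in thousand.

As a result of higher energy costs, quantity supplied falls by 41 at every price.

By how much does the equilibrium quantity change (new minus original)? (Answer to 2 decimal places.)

-24.60

Before the shock: 445 - 3p = 2p - 200 ⇒ 645 = 5p ⇒ p = 129, q = 58.
After the shift, demand is qd = 445 - 3p and supply is qs = 2p - 241.
Setting them equal: 445 - 3p = 2p - 241 → 686 = 5p, so p = 137.2 and q = 33.4.
Δq = 33.4 − 58 = -24.60.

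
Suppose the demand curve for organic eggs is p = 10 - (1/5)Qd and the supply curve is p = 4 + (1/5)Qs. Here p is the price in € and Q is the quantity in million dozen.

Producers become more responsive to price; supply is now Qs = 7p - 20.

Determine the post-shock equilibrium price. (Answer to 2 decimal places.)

Before the shock: 50 - 5p = 5p - 20 ⇒ 70 = 10p ⇒ p = 7, Q = 15.
The shock moves the curves to Qd = 50 - 5p and Qs = 7p - 20.
Equate the new curves: 50 - 5p = 7p - 20, giving 70 = 12p, p = 35/6 ≈ 5.8333, Q = 125/6 ≈ 20.8333.

5.83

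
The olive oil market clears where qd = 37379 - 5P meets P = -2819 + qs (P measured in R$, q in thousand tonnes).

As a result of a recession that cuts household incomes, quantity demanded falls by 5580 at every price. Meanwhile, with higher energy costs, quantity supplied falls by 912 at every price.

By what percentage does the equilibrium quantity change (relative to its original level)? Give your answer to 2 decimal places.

Solve the original market: 37379 - 5P = P + 2819, hence P = 5760 and q = 8579.
The new curves are qd = 31799 - 5P (demand) and qs = P + 1907 (supply).
Clearing the new market: 31799 - 5P = P + 1907, so P = 4982 and q = 6889.
%Δq = (6889 − 8579) / 8579 × 100 = -19.70%.

-19.70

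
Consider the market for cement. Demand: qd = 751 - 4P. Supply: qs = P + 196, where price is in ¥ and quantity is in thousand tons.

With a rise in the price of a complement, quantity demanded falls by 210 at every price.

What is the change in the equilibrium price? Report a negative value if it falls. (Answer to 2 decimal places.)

-42.00

Before the shock: 751 - 4P = P + 196 ⇒ 555 = 5P ⇒ P = 111, q = 307.
The new curves are qd = 541 - 4P (demand) and qs = P + 196 (supply).
Equate the new curves: 541 - 4P = P + 196, giving 345 = 5P, P = 69, q = 265.
ΔP = 69 − 111 = -42.00.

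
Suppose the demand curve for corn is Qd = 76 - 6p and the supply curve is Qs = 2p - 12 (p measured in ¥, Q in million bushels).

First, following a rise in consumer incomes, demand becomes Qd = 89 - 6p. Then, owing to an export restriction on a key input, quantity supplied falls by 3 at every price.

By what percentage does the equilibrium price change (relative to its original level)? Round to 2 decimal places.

Initially, 76 - 6p = 2p - 12, so 88 = 8p and p = 11, Q = 10.
After the shift, demand is Qd = 89 - 6p and supply is Qs = 2p - 15.
Clearing the new market: 89 - 6p = 2p - 15, so p = 13 and Q = 11.
%Δp = (13 − 11) / 11 × 100 = +18.18%.

+18.18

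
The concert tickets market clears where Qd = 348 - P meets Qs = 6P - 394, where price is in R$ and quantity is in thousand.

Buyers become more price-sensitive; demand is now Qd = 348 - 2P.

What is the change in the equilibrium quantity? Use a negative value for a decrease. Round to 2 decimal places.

-79.50

Initially, 348 - P = 6P - 394, so 742 = 7P and P = 106, Q = 242.
With the change applied: demand Qd = 348 - 2P, supply Qs = 6P - 394.
Clearing the new market: 348 - 2P = 6P - 394, so P = 92.75 and Q = 162.5.
ΔQ = 162.5 − 242 = -79.50.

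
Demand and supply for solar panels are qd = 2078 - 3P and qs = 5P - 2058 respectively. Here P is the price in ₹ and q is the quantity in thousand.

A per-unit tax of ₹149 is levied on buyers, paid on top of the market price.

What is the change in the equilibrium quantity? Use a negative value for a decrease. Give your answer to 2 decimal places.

Solve the original market: 2078 - 3P = 5P - 2058, hence P = 517 and q = 527.
Since buyers pay the price plus the tax, the effective demand curve becomes qd = 1631 - 3P.
Equate the new curves: 1631 - 3P = 5P - 2058, giving 3689 = 8P, P = 461.125, q = 247.625.
Δq = 247.625 − 527 = -279.38.

-279.38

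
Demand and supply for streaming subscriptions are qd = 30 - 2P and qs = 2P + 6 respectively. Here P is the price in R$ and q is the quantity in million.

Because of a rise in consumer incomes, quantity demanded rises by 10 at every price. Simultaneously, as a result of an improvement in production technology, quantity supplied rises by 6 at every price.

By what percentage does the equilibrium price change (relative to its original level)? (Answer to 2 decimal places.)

Solve the original market: 30 - 2P = 2P + 6, hence P = 6 and q = 18.
With the change applied: demand qd = 40 - 2P, supply qs = 2P + 12.
Clearing the new market: 40 - 2P = 2P + 12, so P = 7 and q = 26.
%ΔP = (7 − 6) / 6 × 100 = +16.67%.

+16.67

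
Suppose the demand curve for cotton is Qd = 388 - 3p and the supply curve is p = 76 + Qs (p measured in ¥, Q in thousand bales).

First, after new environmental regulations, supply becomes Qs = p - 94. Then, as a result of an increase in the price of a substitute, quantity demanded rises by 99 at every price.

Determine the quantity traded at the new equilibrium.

51.25

Before the shock: 388 - 3p = p - 76 ⇒ 464 = 4p ⇒ p = 116, Q = 40.
The shock moves the curves to Qd = 487 - 3p and Qs = p - 94.
Setting them equal: 487 - 3p = p - 94 → 581 = 4p, so p = 145.25 and Q = 51.25.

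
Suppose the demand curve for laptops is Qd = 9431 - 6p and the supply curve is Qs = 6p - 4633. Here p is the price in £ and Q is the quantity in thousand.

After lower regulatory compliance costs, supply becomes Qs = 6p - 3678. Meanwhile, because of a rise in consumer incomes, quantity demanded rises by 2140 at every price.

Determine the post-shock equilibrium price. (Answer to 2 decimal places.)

Solve the original market: 9431 - 6p = 6p - 4633, hence p = 1172 and Q = 2399.
With the change applied: demand Qd = 11571 - 6p, supply Qs = 6p - 3678.
New equilibrium: 11571 - 6p = 6p - 3678 ⇒ 15249 = 12p ⇒ p = 1270.75, Q = 3946.5.

1270.75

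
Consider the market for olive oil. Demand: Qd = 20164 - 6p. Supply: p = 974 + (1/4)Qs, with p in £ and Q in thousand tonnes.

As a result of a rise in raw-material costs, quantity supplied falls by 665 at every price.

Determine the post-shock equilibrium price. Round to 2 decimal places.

2472.50

Original equilibrium: 20164 - 6p = 4p - 3896 gives 24060 = 10p, so p = 2406 and Q = 5728.
With the change applied: demand Qd = 20164 - 6p, supply Qs = 4p - 4561.
Clearing the new market: 20164 - 6p = 4p - 4561, so p = 2472.5 and Q = 5329.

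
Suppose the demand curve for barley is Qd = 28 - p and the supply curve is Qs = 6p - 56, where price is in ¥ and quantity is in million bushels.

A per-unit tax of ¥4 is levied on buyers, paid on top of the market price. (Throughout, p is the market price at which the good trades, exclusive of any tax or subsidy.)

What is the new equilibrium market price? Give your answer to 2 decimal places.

Solve the original market: 28 - p = 6p - 56, hence p = 12 and Q = 16.
Since buyers pay the price plus the tax, the effective demand curve becomes Qd = 24 - p.
Equate the new curves: 24 - p = 6p - 56, giving 80 = 7p, p = 80/7 ≈ 11.4286, Q = 88/7 ≈ 12.5714.

11.43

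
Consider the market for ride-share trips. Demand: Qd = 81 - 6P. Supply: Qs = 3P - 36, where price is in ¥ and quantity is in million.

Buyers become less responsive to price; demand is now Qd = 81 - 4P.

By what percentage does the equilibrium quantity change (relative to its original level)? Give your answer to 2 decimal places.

+371.43

Before the shock: 81 - 6P = 3P - 36 ⇒ 117 = 9P ⇒ P = 13, Q = 3.
With the change applied: demand Qd = 81 - 4P, supply Qs = 3P - 36.
Setting them equal: 81 - 4P = 3P - 36 → 117 = 7P, so P = 117/7 ≈ 16.7143 and Q = 99/7 ≈ 14.1429.
%ΔQ = (14.1429 − 3) / 3 × 100 = +371.43%.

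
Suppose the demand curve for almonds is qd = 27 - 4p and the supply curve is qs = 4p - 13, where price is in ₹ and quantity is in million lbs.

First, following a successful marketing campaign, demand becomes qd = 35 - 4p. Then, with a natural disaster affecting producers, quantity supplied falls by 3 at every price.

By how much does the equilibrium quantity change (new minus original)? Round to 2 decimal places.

+2.50

Solve the original market: 27 - 4p = 4p - 13, hence p = 5 and q = 7.
The shock moves the curves to qd = 35 - 4p and qs = 4p - 16.
New equilibrium: 35 - 4p = 4p - 16 ⇒ 51 = 8p ⇒ p = 6.375, q = 9.5.
Δq = 9.5 − 7 = +2.50.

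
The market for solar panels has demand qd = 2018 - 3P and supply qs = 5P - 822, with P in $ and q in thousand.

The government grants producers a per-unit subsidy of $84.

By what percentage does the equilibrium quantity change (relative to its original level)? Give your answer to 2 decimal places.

+16.53

Solve the original market: 2018 - 3P = 5P - 822, hence P = 355 and q = 953.
Since sellers receive the price plus the subsidy, the effective supply curve becomes qs = 5P - 402.
Setting them equal: 2018 - 3P = 5P - 402 → 2420 = 8P, so P = 302.5 and q = 1110.5.
%Δq = (1110.5 − 953) / 953 × 100 = +16.53%.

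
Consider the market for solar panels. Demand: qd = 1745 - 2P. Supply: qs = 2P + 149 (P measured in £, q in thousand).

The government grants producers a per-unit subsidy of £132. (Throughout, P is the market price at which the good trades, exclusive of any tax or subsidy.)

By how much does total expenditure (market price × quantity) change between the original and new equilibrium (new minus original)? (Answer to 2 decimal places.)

-18546.00

Initially, 1745 - 2P = 2P + 149, so 1596 = 4P and P = 399, q = 947.
Since sellers receive the price plus the subsidy, the effective supply curve becomes qs = 2P + 413.
Clearing the new market: 1745 - 2P = 2P + 413, so P = 333 and q = 1079.
Expenditure moves from 399×947 = 377853 to 333×1079 = 359307; change = -18546.00.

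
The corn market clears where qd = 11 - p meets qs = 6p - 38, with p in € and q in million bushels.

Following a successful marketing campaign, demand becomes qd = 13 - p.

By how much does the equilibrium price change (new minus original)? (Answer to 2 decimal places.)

+0.29

Initially, 11 - p = 6p - 38, so 49 = 7p and p = 7, q = 4.
The new curves are qd = 13 - p (demand) and qs = 6p - 38 (supply).
Clearing the new market: 13 - p = 6p - 38, so p = 51/7 ≈ 7.2857 and q = 40/7 ≈ 5.7143.
Δp = 7.2857 − 7 = +0.29.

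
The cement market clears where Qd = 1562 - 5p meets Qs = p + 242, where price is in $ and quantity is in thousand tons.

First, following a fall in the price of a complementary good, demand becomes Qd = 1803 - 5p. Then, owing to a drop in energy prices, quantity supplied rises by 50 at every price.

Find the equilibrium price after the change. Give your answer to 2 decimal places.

Before the shock: 1562 - 5p = p + 242 ⇒ 1320 = 6p ⇒ p = 220, Q = 462.
The new curves are Qd = 1803 - 5p (demand) and Qs = p + 292 (supply).
New equilibrium: 1803 - 5p = p + 292 ⇒ 1511 = 6p ⇒ p = 1511/6 ≈ 251.8333, Q = 3263/6 ≈ 543.8333.

251.83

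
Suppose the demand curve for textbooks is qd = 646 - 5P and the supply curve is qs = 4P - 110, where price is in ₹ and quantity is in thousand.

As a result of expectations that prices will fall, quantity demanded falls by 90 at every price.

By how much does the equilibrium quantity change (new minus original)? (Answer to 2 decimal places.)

-40.00

Original equilibrium: 646 - 5P = 4P - 110 gives 756 = 9P, so P = 84 and q = 226.
The new curves are qd = 556 - 5P (demand) and qs = 4P - 110 (supply).
Clearing the new market: 556 - 5P = 4P - 110, so P = 74 and q = 186.
Δq = 186 − 226 = -40.00.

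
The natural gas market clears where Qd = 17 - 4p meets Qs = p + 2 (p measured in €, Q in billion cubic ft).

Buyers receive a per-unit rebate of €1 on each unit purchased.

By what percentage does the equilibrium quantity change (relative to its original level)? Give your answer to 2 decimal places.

+16.00

Before the shock: 17 - 4p = p + 2 ⇒ 15 = 5p ⇒ p = 3, Q = 5.
Since buyers' out-of-pocket price is the market price minus the rebate, the effective demand curve becomes Qd = 21 - 4p.
Setting them equal: 21 - 4p = p + 2 → 19 = 5p, so p = 3.8 and Q = 5.8.
%ΔQ = (5.8 − 5) / 5 × 100 = +16.00%.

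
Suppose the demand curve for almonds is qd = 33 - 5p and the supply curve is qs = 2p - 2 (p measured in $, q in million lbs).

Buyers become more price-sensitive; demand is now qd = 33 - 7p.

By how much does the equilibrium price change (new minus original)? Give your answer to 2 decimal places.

-1.11

Solve the original market: 33 - 5p = 2p - 2, hence p = 5 and q = 8.
The new curves are qd = 33 - 7p (demand) and qs = 2p - 2 (supply).
New equilibrium: 33 - 7p = 2p - 2 ⇒ 35 = 9p ⇒ p = 35/9 ≈ 3.8889, q = 52/9 ≈ 5.7778.
Δp = 3.8889 − 5 = -1.11.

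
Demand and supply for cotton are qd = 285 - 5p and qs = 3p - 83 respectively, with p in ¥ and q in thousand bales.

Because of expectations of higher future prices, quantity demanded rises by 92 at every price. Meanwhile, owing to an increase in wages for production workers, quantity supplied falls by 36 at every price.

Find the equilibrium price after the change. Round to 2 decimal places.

62.00

Solve the original market: 285 - 5p = 3p - 83, hence p = 46 and q = 55.
The shock moves the curves to qd = 377 - 5p and qs = 3p - 119.
Setting them equal: 377 - 5p = 3p - 119 → 496 = 8p, so p = 62 and q = 67.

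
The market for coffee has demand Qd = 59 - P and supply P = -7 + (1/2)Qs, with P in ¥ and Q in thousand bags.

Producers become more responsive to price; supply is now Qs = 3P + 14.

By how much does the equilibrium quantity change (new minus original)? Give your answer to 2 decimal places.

+3.75

Before the shock: 59 - P = 2P + 14 ⇒ 45 = 3P ⇒ P = 15, Q = 44.
The shock moves the curves to Qd = 59 - P and Qs = 3P + 14.
New equilibrium: 59 - P = 3P + 14 ⇒ 45 = 4P ⇒ P = 11.25, Q = 47.75.
ΔQ = 47.75 − 44 = +3.75.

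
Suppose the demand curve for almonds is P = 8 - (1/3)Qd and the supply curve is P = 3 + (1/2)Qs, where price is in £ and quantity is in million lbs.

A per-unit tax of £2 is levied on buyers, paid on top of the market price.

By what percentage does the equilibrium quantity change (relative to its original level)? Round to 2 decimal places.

Solve the original market: 24 - 3P = 2P - 6, hence P = 6 and Q = 6.
Since buyers pay the price plus the tax, the effective demand curve becomes Qd = 18 - 3P.
Equate the new curves: 18 - 3P = 2P - 6, giving 24 = 5P, P = 4.8, Q = 3.6.
%ΔQ = (3.6 − 6) / 6 × 100 = -40.00%.

-40.00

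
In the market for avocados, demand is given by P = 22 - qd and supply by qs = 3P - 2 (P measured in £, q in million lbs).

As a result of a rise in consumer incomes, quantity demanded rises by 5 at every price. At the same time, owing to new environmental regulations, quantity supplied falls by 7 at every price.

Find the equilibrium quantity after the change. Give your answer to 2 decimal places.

Initially, 22 - P = 3P - 2, so 24 = 4P and P = 6, q = 16.
The shock moves the curves to qd = 27 - P and qs = 3P - 9.
Clearing the new market: 27 - P = 3P - 9, so P = 9 and q = 18.

18.00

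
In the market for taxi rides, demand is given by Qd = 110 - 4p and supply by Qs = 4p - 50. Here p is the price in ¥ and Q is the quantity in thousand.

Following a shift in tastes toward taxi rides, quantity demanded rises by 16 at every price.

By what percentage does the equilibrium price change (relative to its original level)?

Initially, 110 - 4p = 4p - 50, so 160 = 8p and p = 20, Q = 30.
With the change applied: demand Qd = 126 - 4p, supply Qs = 4p - 50.
Clearing the new market: 126 - 4p = 4p - 50, so p = 22 and Q = 38.
%Δp = (22 − 20) / 20 × 100 = +10%.

+10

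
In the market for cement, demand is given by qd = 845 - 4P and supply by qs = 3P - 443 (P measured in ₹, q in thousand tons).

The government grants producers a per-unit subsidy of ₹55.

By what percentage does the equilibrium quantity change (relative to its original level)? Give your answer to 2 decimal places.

Before the shock: 845 - 4P = 3P - 443 ⇒ 1288 = 7P ⇒ P = 184, q = 109.
Since sellers receive the price plus the subsidy, the effective supply curve becomes qs = 3P - 278.
Clearing the new market: 845 - 4P = 3P - 278, so P = 1123/7 ≈ 160.4286 and q = 1423/7 ≈ 203.2857.
%Δq = (203.2857 − 109) / 109 × 100 = +86.50%.

+86.50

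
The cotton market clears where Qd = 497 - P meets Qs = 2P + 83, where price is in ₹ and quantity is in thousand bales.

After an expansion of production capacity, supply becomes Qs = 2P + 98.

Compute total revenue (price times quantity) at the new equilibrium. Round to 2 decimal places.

Original equilibrium: 497 - P = 2P + 83 gives 414 = 3P, so P = 138 and Q = 359.
With the change applied: demand Qd = 497 - P, supply Qs = 2P + 98.
Clearing the new market: 497 - P = 2P + 98, so P = 133 and Q = 364.
New expenditure = 133 × 364 = 48412.00.

48412.00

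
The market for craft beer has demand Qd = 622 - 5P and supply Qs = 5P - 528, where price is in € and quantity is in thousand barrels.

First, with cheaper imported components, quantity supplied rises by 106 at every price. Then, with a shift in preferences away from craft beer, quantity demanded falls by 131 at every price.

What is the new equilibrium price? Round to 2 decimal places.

91.30

Original equilibrium: 622 - 5P = 5P - 528 gives 1150 = 10P, so P = 115 and Q = 47.
The new curves are Qd = 491 - 5P (demand) and Qs = 5P - 422 (supply).
Clearing the new market: 491 - 5P = 5P - 422, so P = 91.3 and Q = 34.5.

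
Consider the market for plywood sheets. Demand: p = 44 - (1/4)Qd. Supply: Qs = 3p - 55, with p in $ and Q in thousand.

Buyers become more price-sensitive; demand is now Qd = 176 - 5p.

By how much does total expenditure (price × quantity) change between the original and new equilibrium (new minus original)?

Solve the original market: 176 - 4p = 3p - 55, hence p = 33 and Q = 44.
The new curves are Qd = 176 - 5p (demand) and Qs = 3p - 55 (supply).
New equilibrium: 176 - 5p = 3p - 55 ⇒ 231 = 8p ⇒ p = 28.875, Q = 31.625.
Expenditure moves from 33×44 = 1452 to 28.875×31.625 = 913.171875; change = -538.828125.

-538.828125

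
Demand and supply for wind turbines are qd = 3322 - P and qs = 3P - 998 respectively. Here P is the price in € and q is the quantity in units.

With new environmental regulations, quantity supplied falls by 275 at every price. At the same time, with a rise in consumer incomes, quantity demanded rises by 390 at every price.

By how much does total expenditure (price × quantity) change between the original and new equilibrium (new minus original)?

+651580.9375

Solve the original market: 3322 - P = 3P - 998, hence P = 1080 and q = 2242.
With the change applied: demand qd = 3712 - P, supply qs = 3P - 1273.
New equilibrium: 3712 - P = 3P - 1273 ⇒ 4985 = 4P ⇒ P = 1246.25, q = 2465.75.
Expenditure moves from 1080×2242 = 2421360 to 1246.25×2465.75 = 3072940.9375; change = +651580.9375.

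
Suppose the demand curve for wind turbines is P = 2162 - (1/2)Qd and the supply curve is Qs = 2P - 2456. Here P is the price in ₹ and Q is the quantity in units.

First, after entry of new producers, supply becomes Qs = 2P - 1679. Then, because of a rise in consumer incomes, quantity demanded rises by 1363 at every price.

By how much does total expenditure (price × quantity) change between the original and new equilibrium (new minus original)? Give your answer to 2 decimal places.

Solve the original market: 4324 - 2P = 2P - 2456, hence P = 1695 and Q = 934.
The shock moves the curves to Qd = 5687 - 2P and Qs = 2P - 1679.
Clearing the new market: 5687 - 2P = 2P - 1679, so P = 1841.5 and Q = 2004.
Expenditure moves from 1695×934 = 1583130 to 1841.5×2004 = 3690366; change = +2107236.00.

+2107236.00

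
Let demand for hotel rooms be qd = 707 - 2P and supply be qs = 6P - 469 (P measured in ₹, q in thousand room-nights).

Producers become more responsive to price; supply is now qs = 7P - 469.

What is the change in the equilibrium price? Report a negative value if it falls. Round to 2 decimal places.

-16.33

Solve the original market: 707 - 2P = 6P - 469, hence P = 147 and q = 413.
After the shift, demand is qd = 707 - 2P and supply is qs = 7P - 469.
Clearing the new market: 707 - 2P = 7P - 469, so P = 392/3 ≈ 130.6667 and q = 1337/3 ≈ 445.6667.
ΔP = 130.6667 − 147 = -16.33.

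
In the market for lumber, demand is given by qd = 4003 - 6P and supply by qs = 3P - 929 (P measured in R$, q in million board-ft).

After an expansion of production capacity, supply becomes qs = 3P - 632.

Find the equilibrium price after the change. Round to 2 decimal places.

515.00

Initially, 4003 - 6P = 3P - 929, so 4932 = 9P and P = 548, q = 715.
The shock moves the curves to qd = 4003 - 6P and qs = 3P - 632.
Equate the new curves: 4003 - 6P = 3P - 632, giving 4635 = 9P, P = 515, q = 913.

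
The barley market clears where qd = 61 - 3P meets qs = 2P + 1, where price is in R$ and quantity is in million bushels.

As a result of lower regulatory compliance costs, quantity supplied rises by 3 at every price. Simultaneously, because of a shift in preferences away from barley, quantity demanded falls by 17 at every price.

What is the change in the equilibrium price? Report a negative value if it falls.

-4

Original equilibrium: 61 - 3P = 2P + 1 gives 60 = 5P, so P = 12 and q = 25.
With the change applied: demand qd = 44 - 3P, supply qs = 2P + 4.
New equilibrium: 44 - 3P = 2P + 4 ⇒ 40 = 5P ⇒ P = 8, q = 20.
ΔP = 8 − 12 = -4.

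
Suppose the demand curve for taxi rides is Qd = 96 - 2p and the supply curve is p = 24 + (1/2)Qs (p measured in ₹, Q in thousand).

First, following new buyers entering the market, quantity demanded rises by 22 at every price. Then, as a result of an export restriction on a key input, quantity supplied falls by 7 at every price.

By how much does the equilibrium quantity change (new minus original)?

Before the shock: 96 - 2p = 2p - 48 ⇒ 144 = 4p ⇒ p = 36, Q = 24.
After the shift, demand is Qd = 118 - 2p and supply is Qs = 2p - 55.
New equilibrium: 118 - 2p = 2p - 55 ⇒ 173 = 4p ⇒ p = 43.25, Q = 31.5.
ΔQ = 31.5 − 24 = +7.5.

+7.5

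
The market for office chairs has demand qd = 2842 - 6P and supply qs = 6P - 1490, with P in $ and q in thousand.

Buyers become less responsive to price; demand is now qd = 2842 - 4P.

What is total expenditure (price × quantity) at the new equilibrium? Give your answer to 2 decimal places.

Initially, 2842 - 6P = 6P - 1490, so 4332 = 12P and P = 361, q = 676.
After the shift, demand is qd = 2842 - 4P and supply is qs = 6P - 1490.
Equate the new curves: 2842 - 4P = 6P - 1490, giving 4332 = 10P, P = 433.2, q = 1109.2.
New expenditure = 433.2 × 1109.2 = 480505.44.

480505.44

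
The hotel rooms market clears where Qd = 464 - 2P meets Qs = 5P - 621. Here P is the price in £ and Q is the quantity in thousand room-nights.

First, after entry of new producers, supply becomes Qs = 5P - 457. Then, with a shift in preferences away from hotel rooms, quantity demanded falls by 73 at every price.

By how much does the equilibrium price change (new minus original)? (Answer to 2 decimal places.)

-33.86

Initially, 464 - 2P = 5P - 621, so 1085 = 7P and P = 155, Q = 154.
After the shift, demand is Qd = 391 - 2P and supply is Qs = 5P - 457.
Equate the new curves: 391 - 2P = 5P - 457, giving 848 = 7P, P = 848/7 ≈ 121.1429, Q = 1041/7 ≈ 148.7143.
ΔP = 121.1429 − 155 = -33.86.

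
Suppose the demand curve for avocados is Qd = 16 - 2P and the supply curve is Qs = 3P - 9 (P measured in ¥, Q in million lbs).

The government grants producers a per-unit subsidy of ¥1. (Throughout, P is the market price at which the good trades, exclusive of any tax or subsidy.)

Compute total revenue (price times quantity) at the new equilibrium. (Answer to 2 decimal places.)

Before the shock: 16 - 2P = 3P - 9 ⇒ 25 = 5P ⇒ P = 5, Q = 6.
Since sellers receive the price plus the subsidy, the effective supply curve becomes Qs = 3P - 6.
Clearing the new market: 16 - 2P = 3P - 6, so P = 4.4 and Q = 7.2.
New expenditure = 4.4 × 7.2 = 31.68.

31.68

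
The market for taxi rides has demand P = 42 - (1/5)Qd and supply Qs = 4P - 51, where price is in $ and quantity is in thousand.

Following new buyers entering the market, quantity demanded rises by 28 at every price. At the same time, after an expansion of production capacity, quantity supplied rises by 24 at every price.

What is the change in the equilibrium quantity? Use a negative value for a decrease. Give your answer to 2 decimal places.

+25.78

Original equilibrium: 210 - 5P = 4P - 51 gives 261 = 9P, so P = 29 and Q = 65.
With the change applied: demand Qd = 238 - 5P, supply Qs = 4P - 27.
Equate the new curves: 238 - 5P = 4P - 27, giving 265 = 9P, P = 265/9 ≈ 29.4444, Q = 817/9 ≈ 90.7778.
ΔQ = 90.7778 − 65 = +25.78.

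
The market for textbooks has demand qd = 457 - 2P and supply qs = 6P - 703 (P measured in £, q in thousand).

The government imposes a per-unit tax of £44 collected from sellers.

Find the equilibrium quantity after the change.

Initially, 457 - 2P = 6P - 703, so 1160 = 8P and P = 145, q = 167.
Since sellers keep the price net of the tax, the effective supply curve becomes qs = 6P - 967.
New equilibrium: 457 - 2P = 6P - 967 ⇒ 1424 = 8P ⇒ P = 178, q = 101.

101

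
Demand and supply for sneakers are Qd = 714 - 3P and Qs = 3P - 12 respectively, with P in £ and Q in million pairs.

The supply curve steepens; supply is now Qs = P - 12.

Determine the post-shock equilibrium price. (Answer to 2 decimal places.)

181.50

Original equilibrium: 714 - 3P = 3P - 12 gives 726 = 6P, so P = 121 and Q = 351.
With the change applied: demand Qd = 714 - 3P, supply Qs = P - 12.
Setting them equal: 714 - 3P = P - 12 → 726 = 4P, so P = 181.5 and Q = 169.5.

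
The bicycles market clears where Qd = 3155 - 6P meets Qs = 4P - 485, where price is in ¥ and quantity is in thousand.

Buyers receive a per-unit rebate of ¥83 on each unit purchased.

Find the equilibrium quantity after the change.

1170.2

Initially, 3155 - 6P = 4P - 485, so 3640 = 10P and P = 364, Q = 971.
Since buyers' out-of-pocket price is the market price minus the rebate, the effective demand curve becomes Qd = 3653 - 6P.
New equilibrium: 3653 - 6P = 4P - 485 ⇒ 4138 = 10P ⇒ P = 413.8, Q = 1170.2.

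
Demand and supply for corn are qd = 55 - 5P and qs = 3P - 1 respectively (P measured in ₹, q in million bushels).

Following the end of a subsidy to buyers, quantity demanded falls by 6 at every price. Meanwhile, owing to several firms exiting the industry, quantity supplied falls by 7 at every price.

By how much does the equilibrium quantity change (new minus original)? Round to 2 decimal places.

-6.63

Original equilibrium: 55 - 5P = 3P - 1 gives 56 = 8P, so P = 7 and q = 20.
After the shift, demand is qd = 49 - 5P and supply is qs = 3P - 8.
Equate the new curves: 49 - 5P = 3P - 8, giving 57 = 8P, P = 7.125, q = 13.375.
Δq = 13.375 − 20 = -6.63.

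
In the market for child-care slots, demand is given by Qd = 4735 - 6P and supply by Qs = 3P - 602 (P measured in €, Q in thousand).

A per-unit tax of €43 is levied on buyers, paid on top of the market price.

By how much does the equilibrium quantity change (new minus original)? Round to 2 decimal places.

Before the shock: 4735 - 6P = 3P - 602 ⇒ 5337 = 9P ⇒ P = 593, Q = 1177.
Since buyers pay the price plus the tax, the effective demand curve becomes Qd = 4477 - 6P.
Equate the new curves: 4477 - 6P = 3P - 602, giving 5079 = 9P, P = 1693/3 ≈ 564.3333, Q = 1091.
ΔQ = 1091 − 1177 = -86.00.

-86.00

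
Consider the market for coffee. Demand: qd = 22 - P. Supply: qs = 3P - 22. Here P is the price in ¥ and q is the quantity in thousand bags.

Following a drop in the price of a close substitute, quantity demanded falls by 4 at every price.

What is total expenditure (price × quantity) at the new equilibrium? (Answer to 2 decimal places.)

Before the shock: 22 - P = 3P - 22 ⇒ 44 = 4P ⇒ P = 11, q = 11.
With the change applied: demand qd = 18 - P, supply qs = 3P - 22.
Equate the new curves: 18 - P = 3P - 22, giving 40 = 4P, P = 10, q = 8.
New expenditure = 10 × 8 = 80.00.

80.00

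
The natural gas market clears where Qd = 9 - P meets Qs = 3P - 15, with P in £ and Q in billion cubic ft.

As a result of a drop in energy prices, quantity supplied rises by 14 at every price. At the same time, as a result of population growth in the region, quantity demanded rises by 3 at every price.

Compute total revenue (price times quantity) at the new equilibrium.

28.4375

Before the shock: 9 - P = 3P - 15 ⇒ 24 = 4P ⇒ P = 6, Q = 3.
The new curves are Qd = 12 - P (demand) and Qs = 3P - 1 (supply).
Clearing the new market: 12 - P = 3P - 1, so P = 3.25 and Q = 8.75.
New expenditure = 3.25 × 8.75 = 28.4375.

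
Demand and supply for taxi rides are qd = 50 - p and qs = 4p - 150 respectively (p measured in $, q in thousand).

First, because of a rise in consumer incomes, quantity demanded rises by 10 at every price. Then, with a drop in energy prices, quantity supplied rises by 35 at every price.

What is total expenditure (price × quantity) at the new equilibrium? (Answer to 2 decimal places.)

875.00

Initially, 50 - p = 4p - 150, so 200 = 5p and p = 40, q = 10.
With the change applied: demand qd = 60 - p, supply qs = 4p - 115.
Setting them equal: 60 - p = 4p - 115 → 175 = 5p, so p = 35 and q = 25.
New expenditure = 35 × 25 = 875.00.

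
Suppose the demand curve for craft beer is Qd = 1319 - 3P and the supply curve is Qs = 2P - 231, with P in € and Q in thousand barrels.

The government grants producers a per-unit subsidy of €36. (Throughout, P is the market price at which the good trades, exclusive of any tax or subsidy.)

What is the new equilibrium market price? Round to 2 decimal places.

295.60

Before the shock: 1319 - 3P = 2P - 231 ⇒ 1550 = 5P ⇒ P = 310, Q = 389.
Since sellers receive the price plus the subsidy, the effective supply curve becomes Qs = 2P - 159.
Equate the new curves: 1319 - 3P = 2P - 159, giving 1478 = 5P, P = 295.6, Q = 432.2.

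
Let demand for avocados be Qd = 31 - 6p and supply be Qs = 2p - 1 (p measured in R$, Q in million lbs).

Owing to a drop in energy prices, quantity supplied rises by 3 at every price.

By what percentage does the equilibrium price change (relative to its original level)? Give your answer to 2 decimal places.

Before the shock: 31 - 6p = 2p - 1 ⇒ 32 = 8p ⇒ p = 4, Q = 7.
The new curves are Qd = 31 - 6p (demand) and Qs = 2p + 2 (supply).
Setting them equal: 31 - 6p = 2p + 2 → 29 = 8p, so p = 3.625 and Q = 9.25.
%Δp = (3.625 − 4) / 4 × 100 = -9.38%.

-9.38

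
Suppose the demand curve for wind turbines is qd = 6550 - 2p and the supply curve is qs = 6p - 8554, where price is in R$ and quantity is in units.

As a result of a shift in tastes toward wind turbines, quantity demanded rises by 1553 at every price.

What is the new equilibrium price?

2082.125

Original equilibrium: 6550 - 2p = 6p - 8554 gives 15104 = 8p, so p = 1888 and q = 2774.
With the change applied: demand qd = 8103 - 2p, supply qs = 6p - 8554.
New equilibrium: 8103 - 2p = 6p - 8554 ⇒ 16657 = 8p ⇒ p = 2082.125, q = 3938.75.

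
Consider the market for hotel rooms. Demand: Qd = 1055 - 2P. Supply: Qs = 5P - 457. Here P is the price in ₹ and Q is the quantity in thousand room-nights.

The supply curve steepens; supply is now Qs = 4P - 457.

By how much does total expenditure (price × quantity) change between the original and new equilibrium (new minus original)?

Solve the original market: 1055 - 2P = 5P - 457, hence P = 216 and Q = 623.
The shock moves the curves to Qd = 1055 - 2P and Qs = 4P - 457.
New equilibrium: 1055 - 2P = 4P - 457 ⇒ 1512 = 6P ⇒ P = 252, Q = 551.
Expenditure moves from 216×623 = 134568 to 252×551 = 138852; change = +4284.

+4284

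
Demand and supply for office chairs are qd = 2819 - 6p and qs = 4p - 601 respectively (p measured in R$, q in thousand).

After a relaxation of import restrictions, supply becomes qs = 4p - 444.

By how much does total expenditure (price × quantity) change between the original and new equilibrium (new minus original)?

+18695.56

Solve the original market: 2819 - 6p = 4p - 601, hence p = 342 and q = 767.
After the shift, demand is qd = 2819 - 6p and supply is qs = 4p - 444.
New equilibrium: 2819 - 6p = 4p - 444 ⇒ 3263 = 10p ⇒ p = 326.3, q = 861.2.
Expenditure moves from 342×767 = 262314 to 326.3×861.2 = 281009.56; change = +18695.56.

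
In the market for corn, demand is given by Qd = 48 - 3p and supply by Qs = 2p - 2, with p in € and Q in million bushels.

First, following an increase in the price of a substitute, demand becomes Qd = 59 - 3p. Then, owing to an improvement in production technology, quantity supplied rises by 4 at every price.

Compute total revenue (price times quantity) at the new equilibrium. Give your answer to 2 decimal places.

Original equilibrium: 48 - 3p = 2p - 2 gives 50 = 5p, so p = 10 and Q = 18.
With the change applied: demand Qd = 59 - 3p, supply Qs = 2p + 2.
Equate the new curves: 59 - 3p = 2p + 2, giving 57 = 5p, p = 11.4, Q = 24.8.
New expenditure = 11.4 × 24.8 = 282.72.

282.72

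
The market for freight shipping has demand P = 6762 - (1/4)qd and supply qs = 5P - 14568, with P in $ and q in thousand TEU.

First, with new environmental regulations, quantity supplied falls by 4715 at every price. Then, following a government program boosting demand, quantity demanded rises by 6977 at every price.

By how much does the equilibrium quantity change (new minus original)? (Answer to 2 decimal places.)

Before the shock: 27048 - 4P = 5P - 14568 ⇒ 41616 = 9P ⇒ P = 4624, q = 8552.
With the change applied: demand qd = 34025 - 4P, supply qs = 5P - 19283.
Equate the new curves: 34025 - 4P = 5P - 19283, giving 53308 = 9P, P = 53308/9 ≈ 5923.1111, q = 92993/9 ≈ 10332.5556.
Δq = 10332.5556 − 8552 = +1780.56.

+1780.56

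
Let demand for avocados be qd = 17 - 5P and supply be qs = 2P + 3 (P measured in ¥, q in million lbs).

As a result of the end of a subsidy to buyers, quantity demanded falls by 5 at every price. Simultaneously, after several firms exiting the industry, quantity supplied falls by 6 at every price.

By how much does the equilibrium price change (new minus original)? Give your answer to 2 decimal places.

+0.14

Solve the original market: 17 - 5P = 2P + 3, hence P = 2 and q = 7.
The shock moves the curves to qd = 12 - 5P and qs = 2P - 3.
Clearing the new market: 12 - 5P = 2P - 3, so P = 15/7 ≈ 2.1429 and q = 9/7 ≈ 1.2857.
ΔP = 2.1429 − 2 = +0.14.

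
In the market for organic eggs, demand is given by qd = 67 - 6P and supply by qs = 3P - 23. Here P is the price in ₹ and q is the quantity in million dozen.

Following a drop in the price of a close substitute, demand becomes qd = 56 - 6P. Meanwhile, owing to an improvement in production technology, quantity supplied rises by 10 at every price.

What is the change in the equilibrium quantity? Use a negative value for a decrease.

+3

Solve the original market: 67 - 6P = 3P - 23, hence P = 10 and q = 7.
The new curves are qd = 56 - 6P (demand) and qs = 3P - 13 (supply).
Setting them equal: 56 - 6P = 3P - 13 → 69 = 9P, so P = 23/3 ≈ 7.6667 and q = 10.
Δq = 10 − 7 = +3.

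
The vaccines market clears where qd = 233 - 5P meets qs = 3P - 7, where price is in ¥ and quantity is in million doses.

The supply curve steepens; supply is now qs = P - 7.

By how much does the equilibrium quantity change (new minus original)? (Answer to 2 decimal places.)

-50.00

Initially, 233 - 5P = 3P - 7, so 240 = 8P and P = 30, q = 83.
The new curves are qd = 233 - 5P (demand) and qs = P - 7 (supply).
New equilibrium: 233 - 5P = P - 7 ⇒ 240 = 6P ⇒ P = 40, q = 33.
Δq = 33 − 83 = -50.00.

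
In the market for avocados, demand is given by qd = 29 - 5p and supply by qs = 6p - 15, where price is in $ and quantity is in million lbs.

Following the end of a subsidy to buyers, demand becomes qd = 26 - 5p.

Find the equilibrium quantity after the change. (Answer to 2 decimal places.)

Initially, 29 - 5p = 6p - 15, so 44 = 11p and p = 4, q = 9.
After the shift, demand is qd = 26 - 5p and supply is qs = 6p - 15.
Setting them equal: 26 - 5p = 6p - 15 → 41 = 11p, so p = 41/11 ≈ 3.7273 and q = 81/11 ≈ 7.3636.

7.36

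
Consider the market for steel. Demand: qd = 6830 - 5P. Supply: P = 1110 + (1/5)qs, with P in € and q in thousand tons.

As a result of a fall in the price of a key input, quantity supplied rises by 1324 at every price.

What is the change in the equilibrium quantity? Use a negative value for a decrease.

Original equilibrium: 6830 - 5P = 5P - 5550 gives 12380 = 10P, so P = 1238 and q = 640.
After the shift, demand is qd = 6830 - 5P and supply is qs = 5P - 4226.
Clearing the new market: 6830 - 5P = 5P - 4226, so P = 1105.6 and q = 1302.
Δq = 1302 − 640 = +662.

+662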